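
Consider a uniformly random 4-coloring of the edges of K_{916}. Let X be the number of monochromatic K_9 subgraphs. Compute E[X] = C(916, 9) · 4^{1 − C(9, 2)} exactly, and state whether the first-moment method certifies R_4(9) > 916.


E[X] = C(916, 9) · 4^{1 − 36} = 1202748565202942340440 · 4^{−35} = 1202748565202942340440/1180591620717411303424.
As a reduced fraction: E[X] = 150343570650367792555/147573952589676412928 ≈ 1.019.
Is E[X] < 1? NO.
Since E[X] ≥ 1, the first-moment bound is inconclusive at n = 916; it does NOT by itself certify R_4(9) > 916.

E[X] = 150343570650367792555/147573952589676412928 ≈ 1.019; E[X] ≥ 1; first-moment method inconclusive here.


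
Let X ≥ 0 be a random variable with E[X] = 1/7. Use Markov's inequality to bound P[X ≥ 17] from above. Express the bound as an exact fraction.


μ = E[X] = 1/7, a = 17.
Markov: P[X ≥ 17] ≤ μ/a = (1/7)/17 = 1/119.
Numerically: ≈ 0.00840.
(Since a = 17 > μ = 0.14286, the bound 1/119 is < 1 and informative.)

P[X ≥ 17] ≤ 1/119 ≈ 0.00840.


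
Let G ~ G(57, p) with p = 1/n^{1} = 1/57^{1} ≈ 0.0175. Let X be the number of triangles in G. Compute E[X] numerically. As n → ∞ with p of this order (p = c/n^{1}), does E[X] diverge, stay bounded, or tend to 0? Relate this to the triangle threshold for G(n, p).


Number of potential triangles: C(57, 3) = 29260.
Each occurs with probability p³ ≈ (0.0175)³ ≈ 5.39977e-06.
By linearity: E[X] = C(57, 3)·p³ ≈ 29260 · 5.39977e-06 ≈ 0.158.
Here α = 1, so p = 1/n is exactly at the triangle threshold p ~ 1/n. Asymptotically E[X] → c³/6 = 1³/6 = 1/6 ≈ 0.167, a bounded constant. In this regime the triangle count is asymptotically Poisson(c³/6).

E[X] ≈ 0.158; in regime p = Θ(1/n^{1}) E[X] stays bounded (at the triangle threshold p ~ 1/n).


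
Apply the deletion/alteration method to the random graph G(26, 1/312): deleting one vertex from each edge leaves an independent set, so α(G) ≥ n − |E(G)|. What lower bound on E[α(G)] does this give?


E[|E(G)|] = C(26, 2)·p = 325 · (1/312) = 25/24.
E[α(G)] ≥ n − E[|E(G)|] = 26 − 25/24 = 599/24.
Numerically: ≈ 24.95833.
(This is only a lower bound; the true E[α(G)] may be larger.)

E[α(G)] ≥ 599/24 ≈ 24.95833.


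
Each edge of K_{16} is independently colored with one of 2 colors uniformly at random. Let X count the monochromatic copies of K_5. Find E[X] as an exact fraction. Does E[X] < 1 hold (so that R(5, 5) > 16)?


E[X] = C(16, 5) · 2^{1 − 10} = 4368 · 2^{−9} = 4368/512.
As a reduced fraction: E[X] = 273/32 ≈ 8.531250.
Is E[X] < 1? NO.
Since E[X] ≥ 1, the first-moment bound is inconclusive at n = 16; it does NOT by itself certify R(5, 5) > 16.

E[X] = 273/32 ≈ 8.531250; E[X] ≥ 1; first-moment method inconclusive here.


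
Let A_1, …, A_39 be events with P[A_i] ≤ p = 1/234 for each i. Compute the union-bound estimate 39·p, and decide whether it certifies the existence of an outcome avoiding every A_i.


Union bound: P[∪_{i=1}^{39} A_i] ≤ Σ_i P[A_i] ≤ 39·p = 39·(1/234) = 1/6.
Numerically: 1/6 ≈ 0.1666667.
Is 1/6 < 1? YES.
Since P[∪ A_i] ≤ 1/6 < 1, the complement has P[∩ A_i^c] ≥ 1 − 1/6 = 5/6 > 0, so some outcome avoids every A_i.

39·p = 1/6 ≈ 0.1666667; existence CERTIFIED by the union bound.


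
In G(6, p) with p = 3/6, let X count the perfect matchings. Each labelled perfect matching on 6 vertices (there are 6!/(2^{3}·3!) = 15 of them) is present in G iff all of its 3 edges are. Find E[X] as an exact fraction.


K_6 has 6!/(2^{3}·3!) = 15 labelled perfect matchings.
For each such perfect matching H, let X_H = 1 if all 3 edges of H are present in G. Then P[X_H = 1] = p^{3} = (1/2)^{3} = 1/8.
Summing the indicators: E[X] = Σ_H E[X_H] = 15 · p^{3} = 15 · 1/8 = 15/8.
Numerically: E[X] ≈ 1.875.

E[X] = 15 · (1/2)^{3} = 15/8 ≈ 1.875.


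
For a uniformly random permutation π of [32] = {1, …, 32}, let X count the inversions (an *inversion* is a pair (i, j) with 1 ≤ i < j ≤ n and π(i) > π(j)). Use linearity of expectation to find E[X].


Write X = Σ X_I over the C(32, 2) = 496 pairs i < j, with X_I the indicator of one inversion.
There are 496 indicators.
For each fixed pair i < j, the values π(i) and π(j) are two distinct elements of {1, …, 32} in uniformly random order; by symmetry P[π(i) > π(j)] = 1/2.
By linearity: E[X] = 496 · (1/2) = C(32, 2) · (1/2) = 496/2 = 248 ≈ 248.000000.

E[X] = 248 = 248.000000.


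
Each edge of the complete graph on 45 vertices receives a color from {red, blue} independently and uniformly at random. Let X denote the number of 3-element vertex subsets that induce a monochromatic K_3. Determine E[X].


Let X = Σ_S X_S over the C(45, 3) = 14190 subsets S of size 3, where X_S = 1 if the K_3 on S is monochromatic.
For a fixed S, the K_3 on S has C(3, 2) = 3 edges. P[all 3 edges red] = (1/2)^3, and likewise for blue, so P[monochromatic] = 2·(1/2)^3 = 2^{1 − 3} = 1/4.
Summing: E[X] = C(45, 3) · 2^{1 − 3} = 14190 · 1/4 = 7095/2.
Numerically: E[X] ≈ 3547.500.

E[X] = C(45,3)·2^(1−C(3,2)) = 7095/2 ≈ 3547.500.


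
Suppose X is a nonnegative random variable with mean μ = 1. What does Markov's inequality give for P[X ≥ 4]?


μ = E[X] = 1, a = 4.
Markov: P[X ≥ 4] ≤ μ/a = (1)/4 = 1/4.
Numerically: ≈ 0.250.
(Since a = 4 > μ = 1.000, the bound 1/4 is < 1 and informative.)

P[X ≥ 4] ≤ 1/4 ≈ 0.250.


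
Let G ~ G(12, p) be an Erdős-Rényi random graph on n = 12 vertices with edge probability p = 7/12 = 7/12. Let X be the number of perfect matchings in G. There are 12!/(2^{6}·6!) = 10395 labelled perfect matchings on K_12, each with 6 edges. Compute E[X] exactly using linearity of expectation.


K_12 has 12!/(2^{6}·6!) = 10395 labelled perfect matchings.
For each such perfect matching H, let X_H = 1 if all 6 edges of H are present in G. Then P[X_H = 1] = p^{6} = (7/12)^{6} = 117649/2985984.
Summing the indicators: E[X] = Σ_H E[X_H] = 10395 · p^{6} = 10395 · 117649/2985984 = 45294865/110592.
Numerically: E[X] ≈ 410.

E[X] = 10395 · (7/12)^{6} = 45294865/110592 ≈ 410.


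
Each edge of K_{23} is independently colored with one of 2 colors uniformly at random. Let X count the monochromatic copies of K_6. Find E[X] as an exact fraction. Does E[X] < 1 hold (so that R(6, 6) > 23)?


E[X] = C(23, 6) · 2^{1 − 15} = 100947 · 2^{−14} = 100947/16384.
As a reduced fraction: E[X] = 100947/16384 ≈ 6.161.
Is E[X] < 1? NO.
Since E[X] ≥ 1, the first-moment bound is inconclusive at n = 23; it does NOT by itself certify R(6, 6) > 23.

E[X] = 100947/16384 ≈ 6.161; E[X] ≥ 1; first-moment method inconclusive here.


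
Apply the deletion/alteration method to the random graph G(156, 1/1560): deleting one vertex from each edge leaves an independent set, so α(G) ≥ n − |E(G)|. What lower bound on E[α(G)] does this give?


E[|E(G)|] = C(156, 2)·p = 12090 · (1/1560) = 31/4.
E[α(G)] ≥ n − E[|E(G)|] = 156 − 31/4 = 593/4.
Numerically: ≈ 148.25000.
(This is only a lower bound; the true E[α(G)] may be larger.)

E[α(G)] ≥ 593/4 ≈ 148.25000.


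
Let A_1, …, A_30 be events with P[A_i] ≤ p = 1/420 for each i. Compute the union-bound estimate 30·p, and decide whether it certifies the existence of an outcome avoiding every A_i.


Union bound: P[∪_{i=1}^{30} A_i] ≤ Σ_i P[A_i] ≤ 30·p = 30·(1/420) = 1/14.
Numerically: 1/14 ≈ 0.071429.
Is 1/14 < 1? YES.
Since P[∪ A_i] ≤ 1/14 < 1, the complement has P[∩ A_i^c] ≥ 1 − 1/14 = 13/14 > 0, so some outcome avoids every A_i.

30·p = 1/14 ≈ 0.071429; existence CERTIFIED by the union bound.


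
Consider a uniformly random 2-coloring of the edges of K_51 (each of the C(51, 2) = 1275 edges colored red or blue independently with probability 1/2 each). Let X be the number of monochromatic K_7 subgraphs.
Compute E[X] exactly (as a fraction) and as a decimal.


Let X = Σ_S X_S over the C(51, 7) = 115775100 subsets S of size 7, where X_S = 1 if the K_7 on S is monochromatic.
For a fixed S, the K_7 on S has C(7, 2) = 21 edges. P[all 21 edges red] = (1/2)^21, and likewise for blue, so P[monochromatic] = 2·(1/2)^21 = 2^{1 − 21} = 1/1048576.
By linearity: E[X] = C(51, 7) · 2^{1 − 21} = 115775100 · 1/1048576 = 28943775/262144.
Numerically: E[X] ≈ 110.411739.

E[X] = C(51,7)·2^(1−C(7,2)) = 28943775/262144 ≈ 110.411739.


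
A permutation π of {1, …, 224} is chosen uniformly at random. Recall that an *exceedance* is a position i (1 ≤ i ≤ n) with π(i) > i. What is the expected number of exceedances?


Write X = Σ_{i=1}^{224} X_i, where X_i = 1_{π(i) > i}.
For each fixed i, π(i) is uniform over {1, …, 224} (marginal of a uniform permutation), so P[π(i) > i] = (n − i)/n. Summing: Σ_{i=1}^{224} (n − i)/n = (0 + 1 + … + 223)/224 = 224(224 − 1)/(2·224) = (224 − 1)/2.
Hence E[X] = Σ_{i=1}^{224} (224 − i)/224 = 223/2 ≈ 111.5000.

E[X] = 223/2 = 111.5000.


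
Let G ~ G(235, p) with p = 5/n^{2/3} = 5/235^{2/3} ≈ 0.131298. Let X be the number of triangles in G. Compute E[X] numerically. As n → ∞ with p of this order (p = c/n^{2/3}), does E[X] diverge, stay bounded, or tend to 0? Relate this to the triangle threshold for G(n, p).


Number of potential triangles: C(235, 3) = 2135445.
Each occurs with probability p³ ≈ (0.131298)³ ≈ 2.26346763e-03.
By linearity: E[X] = C(235, 3)·p³ ≈ 2135445 · 2.26346763e-03 ≈ 4833.510638.
Since α = 2/3 < 1, p = c/n^{2/3} ≫ 1/n is above the triangle threshold p ~ 1/n. Asymptotically E[X] ~ (c³/6)·n^{3(1−α)} = (5³/6)·n^{1} → ∞; triangles are abundant w.h.p.

E[X] ≈ 4833.510638; in regime p = Θ(1/n^{2/3}) E[X] diverges (above the triangle threshold p ~ 1/n).


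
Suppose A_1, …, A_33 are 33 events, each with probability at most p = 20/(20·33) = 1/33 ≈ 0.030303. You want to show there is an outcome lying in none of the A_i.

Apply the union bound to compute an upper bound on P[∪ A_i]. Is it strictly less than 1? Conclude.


Union bound: P[∪_{i=1}^{33} A_i] ≤ Σ_i P[A_i] ≤ 33·p = 33·(1/33) = 1.
Numerically: 1 ≈ 1.000000.
Is 1 < 1? NO.
Since the bound 1 is ≥ 1, the union bound is uninformative here; it does NOT by itself certify existence.

33·p = 1 ≈ 1.000000; existence NOT certified by the union bound.


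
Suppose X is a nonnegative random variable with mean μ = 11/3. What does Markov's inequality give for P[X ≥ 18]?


μ = E[X] = 11/3, a = 18.
Markov: P[X ≥ 18] ≤ μ/a = (11/3)/18 = 11/54.
Numerically: ≈ 0.2037.
(Since a = 18 > μ = 3.6667, the bound 11/54 is < 1 and informative.)

P[X ≥ 18] ≤ 11/54 ≈ 0.2037.


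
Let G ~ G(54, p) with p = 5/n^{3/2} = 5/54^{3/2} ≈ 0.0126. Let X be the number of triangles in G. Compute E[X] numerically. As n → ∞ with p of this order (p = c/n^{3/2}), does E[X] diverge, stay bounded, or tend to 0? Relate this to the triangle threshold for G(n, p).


Number of potential triangles: C(54, 3) = 24804.
Each occurs with probability p³ ≈ (0.0126)³ ≈ 2.000498e-06.
By linearity: E[X] = C(54, 3)·p³ ≈ 24804 · 2.000498e-06 ≈ 0.0496.
Since α = 3/2 > 1, p = c/n^{3/2} = o(1/n) is below the triangle threshold p ~ 1/n. Asymptotically E[X] ~ (c³/6)·n^{3(1−α)} = (5³/6)·n^{-1.5} → 0, so by Markov's inequality G has no triangles w.h.p.

E[X] ≈ 0.0496; in regime p = Θ(1/n^{3/2}) E[X] tends to 0 (below the triangle threshold p ~ 1/n).


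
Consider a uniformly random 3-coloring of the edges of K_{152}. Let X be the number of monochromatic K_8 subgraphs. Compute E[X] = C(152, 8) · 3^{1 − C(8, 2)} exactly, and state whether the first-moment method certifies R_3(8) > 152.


E[X] = C(152, 8) · 3^{1 − 28} = 5859727868575 · 3^{−27} = 5859727868575/7625597484987.
As a reduced fraction: E[X] = 5859727868575/7625597484987 ≈ 0.768.
Is E[X] < 1? YES.
Since E[X] < 1, there exists a 3-coloring of K_{152} with no monochromatic K_8; hence R_3(8) > 152.

E[X] = 5859727868575/7625597484987 ≈ 0.768; E[X] < 1, so R_3(8) > 152.


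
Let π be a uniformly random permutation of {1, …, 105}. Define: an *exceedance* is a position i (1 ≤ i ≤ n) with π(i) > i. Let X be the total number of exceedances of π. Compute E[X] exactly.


Write X = Σ_{i=1}^{105} X_i, where X_i = 1_{π(i) > i}.
For each fixed i, π(i) is uniform over {1, …, 105} (marginal of a uniform permutation), so P[π(i) > i] = (n − i)/n. Summing: Σ_{i=1}^{105} (n − i)/n = (0 + 1 + … + 104)/105 = 105(105 − 1)/(2·105) = (105 − 1)/2.
Hence E[X] = Σ_{i=1}^{105} (105 − i)/105 = 52 ≈ 52.00000.

E[X] = 52 = 52.00000.


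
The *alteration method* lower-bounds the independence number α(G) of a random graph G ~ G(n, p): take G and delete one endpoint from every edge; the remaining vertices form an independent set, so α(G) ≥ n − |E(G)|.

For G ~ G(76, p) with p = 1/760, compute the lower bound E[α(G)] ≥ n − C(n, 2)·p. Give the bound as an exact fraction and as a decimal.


E[|E(G)|] = C(76, 2)·p = 2850 · (1/760) = 15/4.
E[α(G)] ≥ n − E[|E(G)|] = 76 − 15/4 = 289/4.
Numerically: ≈ 72.250000.
(This is only a lower bound; the true E[α(G)] may be larger.)

E[α(G)] ≥ 289/4 ≈ 72.250000.


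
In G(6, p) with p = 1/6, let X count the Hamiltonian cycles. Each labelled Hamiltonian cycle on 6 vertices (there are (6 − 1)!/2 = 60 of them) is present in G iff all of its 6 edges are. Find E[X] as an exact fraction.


K_6 has (6 − 1)!/2 = 60 labelled Hamiltonian cycles.
For each such Hamiltonian cycle H, let X_H = 1 if all 6 edges of H are present in G. Then P[X_H = 1] = p^{6} = (1/6)^{6} = 1/46656.
By linearity of expectation: E[X] = Σ_H E[X_H] = 60 · p^{6} = 60 · 1/46656 = 5/3888.
Numerically: E[X] ≈ 0.001286.

E[X] = 60 · (1/6)^{6} = 5/3888 ≈ 0.001286.


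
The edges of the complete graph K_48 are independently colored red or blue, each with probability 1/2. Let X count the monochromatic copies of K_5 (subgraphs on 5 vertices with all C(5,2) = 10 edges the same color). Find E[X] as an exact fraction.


Let X = Σ_S X_S over the C(48, 5) = 1712304 subsets S of size 5, where X_S = 1 if the K_5 on S is monochromatic.
For a fixed S, the K_5 on S has C(5, 2) = 10 edges. P[all 10 edges red] = (1/2)^10, and likewise for blue, so P[monochromatic] = 2·(1/2)^10 = 2^{1 − 10} = 1/512.
By linearity of expectation: E[X] = C(48, 5) · 2^{1 − 10} = 1712304 · 1/512 = 107019/32.
Numerically: E[X] ≈ 3344.344.

E[X] = C(48,5)·2^(1−C(5,2)) = 107019/32 ≈ 3344.344.


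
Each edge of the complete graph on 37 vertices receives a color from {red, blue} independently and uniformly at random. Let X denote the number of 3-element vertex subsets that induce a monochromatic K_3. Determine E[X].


Let X = Σ_S X_S over the C(37, 3) = 7770 subsets S of size 3, where X_S = 1 if the K_3 on S is monochromatic.
For a fixed S, the K_3 on S has C(3, 2) = 3 edges. P[all 3 edges red] = (1/2)^3, and likewise for blue, so P[monochromatic] = 2·(1/2)^3 = 2^{1 − 3} = 1/4.
By linearity of expectation: E[X] = C(37, 3) · 2^{1 − 3} = 7770 · 1/4 = 3885/2.
Numerically: E[X] ≈ 1942.500000.

E[X] = C(37,3)·2^(1−C(3,2)) = 3885/2 ≈ 1942.500000.


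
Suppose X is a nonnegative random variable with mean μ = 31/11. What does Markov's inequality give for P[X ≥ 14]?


μ = E[X] = 31/11, a = 14.
Markov: P[X ≥ 14] ≤ μ/a = (31/11)/14 = 31/154.
Numerically: ≈ 0.20130.
(Since a = 14 > μ = 2.81818, the bound 31/154 is < 1 and informative.)

P[X ≥ 14] ≤ 31/154 ≈ 0.20130.


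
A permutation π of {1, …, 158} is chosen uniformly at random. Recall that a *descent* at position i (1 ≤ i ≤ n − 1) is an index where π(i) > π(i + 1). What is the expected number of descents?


Write X = Σ X_I over i = 1, …, 157, with X_I the indicator of one descent.
There are 157 indicators.
For each fixed i, the pair (π(i), π(i+1)) is a uniformly random ordered pair of distinct values from {1, …, 158}; by symmetry P[π(i) > π(i+1)] = 1/2.
By linearity: E[X] = 157 · (1/2) = (158 − 1) · (1/2) = 157/2 ≈ 78.500.

E[X] = 157/2 = 78.500.


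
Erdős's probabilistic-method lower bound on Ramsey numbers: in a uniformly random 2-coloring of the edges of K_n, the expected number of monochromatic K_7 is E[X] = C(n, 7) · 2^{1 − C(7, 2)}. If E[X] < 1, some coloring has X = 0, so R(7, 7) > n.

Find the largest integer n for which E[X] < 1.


We need C(n, 7) · 2^{1 − 21} < 1, i.e. C(n, 7) < 2^{21 − 1} = 1048576.
Check values of n near the boundary:
  n = 26: C(26, 7) = 657800; 657800 < 1048576? YES
  n = 27: C(27, 7) = 888030; 888030 < 1048576? YES
  n = 28: C(28, 7) = 1184040; 1184040 < 1048576? NO
  n = 29: C(29, 7) = 1560780; 1560780 < 1048576? NO
The largest n with C(n, 7) < 1048576 is n = 27 (where E[X] = 444015/524288 ≈ 0.846891). Hence R(7, 7) > 27, i.e. R(7, 7) ≥ 28.

Largest n = 27; hence R(7, 7) > 27.


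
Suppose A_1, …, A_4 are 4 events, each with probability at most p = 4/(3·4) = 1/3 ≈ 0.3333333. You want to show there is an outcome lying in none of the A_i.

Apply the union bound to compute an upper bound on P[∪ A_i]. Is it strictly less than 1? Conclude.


Union bound: P[∪_{i=1}^{4} A_i] ≤ Σ_i P[A_i] ≤ 4·p = 4·(1/3) = 4/3.
Numerically: 4/3 ≈ 1.3333333.
Is 4/3 < 1? NO.
Since the bound 4/3 is ≥ 1, the union bound is uninformative here; it does NOT by itself certify existence.

4·p = 4/3 ≈ 1.3333333; existence NOT certified by the union bound.


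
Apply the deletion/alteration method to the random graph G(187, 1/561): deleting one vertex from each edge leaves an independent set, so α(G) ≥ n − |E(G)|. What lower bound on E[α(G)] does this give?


E[|E(G)|] = C(187, 2)·p = 17391 · (1/561) = 31.
E[α(G)] ≥ n − E[|E(G)|] = 187 − 31 = 156.
Numerically: ≈ 156.0000.
(This is only a lower bound; the true E[α(G)] may be larger.)

E[α(G)] ≥ 156 ≈ 156.0000.


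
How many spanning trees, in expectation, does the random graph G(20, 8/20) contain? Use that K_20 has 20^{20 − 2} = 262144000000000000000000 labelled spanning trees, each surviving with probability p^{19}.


K_20 has 20^{20 − 2} = 262144000000000000000000 labelled spanning trees.
For each such spanning tree H, let X_H = 1 if all 19 edges of H are present in G. Then P[X_H = 1] = p^{19} = (2/5)^{19} = 524288/19073486328125.
By linearity of expectation: E[X] = Σ_H E[X_H] = 262144000000000000000000 · p^{19} = 262144000000000000000000 · 524288/19073486328125 = 36028797018963968/5.
Numerically: E[X] ≈ 7.2058e+15.

E[X] = 262144000000000000000000 · (2/5)^{19} = 36028797018963968/5 ≈ 7.2058e+15.


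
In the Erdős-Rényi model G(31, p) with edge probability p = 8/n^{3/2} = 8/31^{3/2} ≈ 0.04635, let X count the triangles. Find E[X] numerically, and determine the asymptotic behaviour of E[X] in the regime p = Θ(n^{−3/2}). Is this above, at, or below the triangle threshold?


Number of potential triangles: C(31, 3) = 4495.
Each occurs with probability p³ ≈ (0.04635)³ ≈ 9.957317e-05.
By linearity: E[X] = C(31, 3)·p³ ≈ 4495 · 9.957317e-05 ≈ 0.4476.
Since α = 3/2 > 1, p = c/n^{3/2} = o(1/n) is below the triangle threshold p ~ 1/n. Asymptotically E[X] ~ (c³/6)·n^{3(1−α)} = (8³/6)·n^{-1.5} → 0, so by Markov's inequality G has no triangles w.h.p.

E[X] ≈ 0.4476; in regime p = Θ(1/n^{3/2}) E[X] tends to 0 (below the triangle threshold p ~ 1/n).


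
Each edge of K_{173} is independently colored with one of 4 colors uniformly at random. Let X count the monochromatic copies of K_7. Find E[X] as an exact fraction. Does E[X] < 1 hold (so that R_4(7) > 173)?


E[X] = C(173, 7) · 4^{1 − 21} = 813769676772 · 4^{−20} = 813769676772/1099511627776.
As a reduced fraction: E[X] = 203442419193/274877906944 ≈ 0.74012.
Is E[X] < 1? YES.
Since E[X] < 1, there exists a 4-coloring of K_{173} with no monochromatic K_7; hence R_4(7) > 173.

E[X] = 203442419193/274877906944 ≈ 0.74012; E[X] < 1, so R_4(7) > 173.


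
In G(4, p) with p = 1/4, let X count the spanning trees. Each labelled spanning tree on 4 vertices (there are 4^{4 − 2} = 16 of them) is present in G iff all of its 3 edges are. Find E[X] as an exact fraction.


K_4 has 4^{4 − 2} = 16 labelled spanning trees.
For each such spanning tree H, let X_H = 1 if all 3 edges of H are present in G. Then P[X_H = 1] = p^{3} = (1/4)^{3} = 1/64.
Summing the indicators: E[X] = Σ_H E[X_H] = 16 · p^{3} = 16 · 1/64 = 1/4.
Numerically: E[X] ≈ 0.25.

E[X] = 16 · (1/4)^{3} = 1/4 ≈ 0.25.


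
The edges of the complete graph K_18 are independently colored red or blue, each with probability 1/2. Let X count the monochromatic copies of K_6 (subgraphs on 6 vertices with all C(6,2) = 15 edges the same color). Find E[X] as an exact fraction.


Let X = Σ_S X_S over the C(18, 6) = 18564 subsets S of size 6, where X_S = 1 if the K_6 on S is monochromatic.
For a fixed S, the K_6 on S has C(6, 2) = 15 edges. P[all 15 edges red] = (1/2)^15, and likewise for blue, so P[monochromatic] = 2·(1/2)^15 = 2^{1 − 15} = 1/16384.
By linearity: E[X] = C(18, 6) · 2^{1 − 15} = 18564 · 1/16384 = 4641/4096.
Numerically: E[X] ≈ 1.1331.

E[X] = C(18,6)·2^(1−C(6,2)) = 4641/4096 ≈ 1.1331.


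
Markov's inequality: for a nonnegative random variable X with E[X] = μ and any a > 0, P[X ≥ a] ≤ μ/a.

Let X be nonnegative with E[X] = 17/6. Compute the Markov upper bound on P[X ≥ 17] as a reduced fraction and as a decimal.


μ = E[X] = 17/6, a = 17.
Markov: P[X ≥ 17] ≤ μ/a = (17/6)/17 = 1/6.
Numerically: ≈ 0.16667.
(Since a = 17 > μ = 2.83333, the bound 1/6 is < 1 and informative.)

P[X ≥ 17] ≤ 1/6 ≈ 0.16667.


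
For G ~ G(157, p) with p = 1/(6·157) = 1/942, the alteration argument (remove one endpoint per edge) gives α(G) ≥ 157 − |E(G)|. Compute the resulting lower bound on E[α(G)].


E[|E(G)|] = C(157, 2)·p = 12246 · (1/942) = 13.
E[α(G)] ≥ n − E[|E(G)|] = 157 − 13 = 144.
Numerically: ≈ 144.000.
(This is only a lower bound; the true E[α(G)] may be larger.)

E[α(G)] ≥ 144 ≈ 144.000.


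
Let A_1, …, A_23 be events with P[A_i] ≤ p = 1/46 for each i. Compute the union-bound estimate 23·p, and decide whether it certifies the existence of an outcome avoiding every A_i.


Union bound: P[∪_{i=1}^{23} A_i] ≤ Σ_i P[A_i] ≤ 23·p = 23·(1/46) = 1/2.
Numerically: 1/2 ≈ 0.5000.
Is 1/2 < 1? YES.
Since P[∪ A_i] ≤ 1/2 < 1, the complement has P[∩ A_i^c] ≥ 1 − 1/2 = 1/2 > 0, so some outcome avoids every A_i.

23·p = 1/2 ≈ 0.5000; existence CERTIFIED by the union bound.


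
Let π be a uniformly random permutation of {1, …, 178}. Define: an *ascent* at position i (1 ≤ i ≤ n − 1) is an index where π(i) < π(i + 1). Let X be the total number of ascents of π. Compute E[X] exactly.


Write X = Σ X_I over i = 1, …, 177, with X_I the indicator of one ascent.
There are 177 indicators.
For each fixed i, the pair (π(i), π(i+1)) is a uniformly random ordered pair of distinct values from {1, …, 178}; by symmetry P[π(i) < π(i+1)] = 1/2.
By linearity: E[X] = 177 · (1/2) = (178 − 1) · (1/2) = 177/2 ≈ 88.500.

E[X] = 177/2 = 88.500.


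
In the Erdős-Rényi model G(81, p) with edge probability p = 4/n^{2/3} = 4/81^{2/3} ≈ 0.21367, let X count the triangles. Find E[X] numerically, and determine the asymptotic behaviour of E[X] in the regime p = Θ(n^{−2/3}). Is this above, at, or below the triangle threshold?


Number of potential triangles: C(81, 3) = 85320.
Each occurs with probability p³ ≈ (0.21367)³ ≈ 9.7546106e-03.
By linearity: E[X] = C(81, 3)·p³ ≈ 85320 · 9.7546106e-03 ≈ 832.26337.
Since α = 2/3 < 1, p = c/n^{2/3} ≫ 1/n is above the triangle threshold p ~ 1/n. Asymptotically E[X] ~ (c³/6)·n^{3(1−α)} = (4³/6)·n^{1} → ∞; triangles are abundant w.h.p.

E[X] ≈ 832.26337; in regime p = Θ(1/n^{2/3}) E[X] diverges (above the triangle threshold p ~ 1/n).


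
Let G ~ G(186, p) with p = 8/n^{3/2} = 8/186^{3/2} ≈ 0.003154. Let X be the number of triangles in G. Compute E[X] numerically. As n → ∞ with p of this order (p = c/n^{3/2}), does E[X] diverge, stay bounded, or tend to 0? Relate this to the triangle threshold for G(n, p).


Number of potential triangles: C(186, 3) = 1055240.
Each occurs with probability p³ ≈ (0.003154)³ ≈ 3.136619e-08.
By linearity: E[X] = C(186, 3)·p³ ≈ 1055240 · 3.136619e-08 ≈ 0.0331.
Since α = 3/2 > 1, p = c/n^{3/2} = o(1/n) is below the triangle threshold p ~ 1/n. Asymptotically E[X] ~ (c³/6)·n^{3(1−α)} = (8³/6)·n^{-1.5} → 0, so by Markov's inequality G has no triangles w.h.p.

E[X] ≈ 0.0331; in regime p = Θ(1/n^{3/2}) E[X] tends to 0 (below the triangle threshold p ~ 1/n).


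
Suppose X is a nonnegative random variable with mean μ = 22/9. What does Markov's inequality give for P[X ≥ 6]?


μ = E[X] = 22/9, a = 6.
Markov: P[X ≥ 6] ≤ μ/a = (22/9)/6 = 11/27.
Numerically: ≈ 0.407.
(Since a = 6 > μ = 2.444, the bound 11/27 is < 1 and informative.)

P[X ≥ 6] ≤ 11/27 ≈ 0.407.


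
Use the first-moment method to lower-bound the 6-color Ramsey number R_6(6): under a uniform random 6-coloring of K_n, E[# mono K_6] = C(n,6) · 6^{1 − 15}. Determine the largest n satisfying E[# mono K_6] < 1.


We need C(n, 6) · 6^{1 − 15} < 1, i.e. C(n, 6) < 6^{15 − 1} = 78364164096.
Check values of n near the boundary:
  n = 197: C(197, 6) = 75176946208; 75176946208 < 78364164096? YES
  n = 198: C(198, 6) = 77526225777; 77526225777 < 78364164096? YES
  n = 199: C(199, 6) = 79936367511; 79936367511 < 78364164096? NO
The largest n with C(n, 6) < 78364164096 is n = 198 (where E[X] = 25842075259/26121388032 ≈ 0.989307). Hence R_6(6) > 198, i.e. R_6(6) ≥ 199.

Largest n = 198; hence R_6(6) > 198.


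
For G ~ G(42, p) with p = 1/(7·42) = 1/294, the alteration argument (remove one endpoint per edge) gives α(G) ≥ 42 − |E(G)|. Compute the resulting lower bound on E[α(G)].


E[|E(G)|] = C(42, 2)·p = 861 · (1/294) = 41/14.
E[α(G)] ≥ n − E[|E(G)|] = 42 − 41/14 = 547/14.
Numerically: ≈ 39.071429.
(This is only a lower bound; the true E[α(G)] may be larger.)

E[α(G)] ≥ 547/14 ≈ 39.071429.


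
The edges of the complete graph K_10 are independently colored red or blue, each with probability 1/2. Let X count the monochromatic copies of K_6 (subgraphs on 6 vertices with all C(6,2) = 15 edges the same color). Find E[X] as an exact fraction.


Let X = Σ_S X_S over the C(10, 6) = 210 subsets S of size 6, where X_S = 1 if the K_6 on S is monochromatic.
For a fixed S, the K_6 on S has C(6, 2) = 15 edges. P[all 15 edges red] = (1/2)^15, and likewise for blue, so P[monochromatic] = 2·(1/2)^15 = 2^{1 − 15} = 1/16384.
By linearity of expectation: E[X] = C(10, 6) · 2^{1 − 15} = 210 · 1/16384 = 105/8192.
Numerically: E[X] ≈ 0.012817.

E[X] = C(10,6)·2^(1−C(6,2)) = 105/8192 ≈ 0.012817.


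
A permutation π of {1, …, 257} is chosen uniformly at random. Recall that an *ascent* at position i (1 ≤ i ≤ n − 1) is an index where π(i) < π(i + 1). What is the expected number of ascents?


Write X = Σ X_I over i = 1, …, 256, with X_I the indicator of one ascent.
There are 256 indicators.
For each fixed i, the pair (π(i), π(i+1)) is a uniformly random ordered pair of distinct values from {1, …, 257}; by symmetry P[π(i) < π(i+1)] = 1/2.
By linearity: E[X] = 256 · (1/2) = (257 − 1) · (1/2) = 128 ≈ 128.000.

E[X] = 128 = 128.000.


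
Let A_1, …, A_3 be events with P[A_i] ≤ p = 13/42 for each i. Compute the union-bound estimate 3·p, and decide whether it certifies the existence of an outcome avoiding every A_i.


Union bound: P[∪_{i=1}^{3} A_i] ≤ Σ_i P[A_i] ≤ 3·p = 3·(13/42) = 13/14.
Numerically: 13/14 ≈ 0.929.
Is 13/14 < 1? YES.
Since P[∪ A_i] ≤ 13/14 < 1, the complement has P[∩ A_i^c] ≥ 1 − 13/14 = 1/14 > 0, so some outcome avoids every A_i.

3·p = 13/14 ≈ 0.929; existence CERTIFIED by the union bound.


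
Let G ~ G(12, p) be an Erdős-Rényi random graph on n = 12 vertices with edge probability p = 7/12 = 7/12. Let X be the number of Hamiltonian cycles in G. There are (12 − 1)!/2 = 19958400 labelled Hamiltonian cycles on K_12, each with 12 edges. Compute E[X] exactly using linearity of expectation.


K_12 has (12 − 1)!/2 = 19958400 labelled Hamiltonian cycles.
For each such Hamiltonian cycle H, let X_H = 1 if all 12 edges of H are present in G. Then P[X_H = 1] = p^{12} = (7/12)^{12} = 13841287201/8916100448256.
Summing the indicators: E[X] = Σ_H E[X_H] = 19958400 · p^{12} = 19958400 · 13841287201/8916100448256 = 26644477861925/859963392.
Numerically: E[X] ≈ 3.1e+04.

E[X] = 19958400 · (7/12)^{12} = 26644477861925/859963392 ≈ 3.1e+04.


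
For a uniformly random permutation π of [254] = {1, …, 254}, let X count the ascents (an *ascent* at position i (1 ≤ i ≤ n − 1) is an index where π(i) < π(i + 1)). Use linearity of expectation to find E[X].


Write X = Σ X_I over i = 1, …, 253, with X_I the indicator of one ascent.
There are 253 indicators.
For each fixed i, the pair (π(i), π(i+1)) is a uniformly random ordered pair of distinct values from {1, …, 254}; by symmetry P[π(i) < π(i+1)] = 1/2.
By linearity: E[X] = 253 · (1/2) = (254 − 1) · (1/2) = 253/2 ≈ 126.50000.

E[X] = 253/2 = 126.50000.


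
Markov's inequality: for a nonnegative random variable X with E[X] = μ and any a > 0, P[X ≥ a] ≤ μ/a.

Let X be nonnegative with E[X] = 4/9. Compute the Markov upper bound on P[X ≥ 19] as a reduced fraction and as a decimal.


μ = E[X] = 4/9, a = 19.
Markov: P[X ≥ 19] ≤ μ/a = (4/9)/19 = 4/171.
Numerically: ≈ 0.023.
(Since a = 19 > μ = 0.444, the bound 4/171 is < 1 and informative.)

P[X ≥ 19] ≤ 4/171 ≈ 0.023.


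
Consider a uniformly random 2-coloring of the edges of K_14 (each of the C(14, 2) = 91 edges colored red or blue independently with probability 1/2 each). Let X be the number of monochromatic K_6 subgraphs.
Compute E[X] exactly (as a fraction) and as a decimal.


Let X = Σ_S X_S over the C(14, 6) = 3003 subsets S of size 6, where X_S = 1 if the K_6 on S is monochromatic.
For a fixed S, the K_6 on S has C(6, 2) = 15 edges. P[all 15 edges red] = (1/2)^15, and likewise for blue, so P[monochromatic] = 2·(1/2)^15 = 2^{1 − 15} = 1/16384.
Summing: E[X] = C(14, 6) · 2^{1 − 15} = 3003 · 1/16384 = 3003/16384.
Numerically: E[X] ≈ 0.1833.

E[X] = C(14,6)·2^(1−C(6,2)) = 3003/16384 ≈ 0.1833.


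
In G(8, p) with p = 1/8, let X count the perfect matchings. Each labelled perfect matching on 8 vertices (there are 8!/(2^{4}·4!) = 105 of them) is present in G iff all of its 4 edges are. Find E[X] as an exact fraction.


K_8 has 8!/(2^{4}·4!) = 105 labelled perfect matchings.
For each such perfect matching H, let X_H = 1 if all 4 edges of H are present in G. Then P[X_H = 1] = p^{4} = (1/8)^{4} = 1/4096.
By linearity of expectation: E[X] = Σ_H E[X_H] = 105 · p^{4} = 105 · 1/4096 = 105/4096.
Numerically: E[X] ≈ 0.02563.

E[X] = 105 · (1/8)^{4} = 105/4096 ≈ 0.02563.


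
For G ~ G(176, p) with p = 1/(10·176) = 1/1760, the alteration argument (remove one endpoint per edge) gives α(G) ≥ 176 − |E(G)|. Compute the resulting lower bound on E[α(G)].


E[|E(G)|] = C(176, 2)·p = 15400 · (1/1760) = 35/4.
E[α(G)] ≥ n − E[|E(G)|] = 176 − 35/4 = 669/4.
Numerically: ≈ 167.2500.
(This is only a lower bound; the true E[α(G)] may be larger.)

E[α(G)] ≥ 669/4 ≈ 167.2500.


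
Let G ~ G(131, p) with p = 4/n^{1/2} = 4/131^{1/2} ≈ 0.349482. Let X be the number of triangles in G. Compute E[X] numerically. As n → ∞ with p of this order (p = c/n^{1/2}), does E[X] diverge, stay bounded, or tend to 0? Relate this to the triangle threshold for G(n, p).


Number of potential triangles: C(131, 3) = 366145.
Each occurs with probability p³ ≈ (0.349482)³ ≈ 4.26847783e-02.
By linearity: E[X] = C(131, 3)·p³ ≈ 366145 · 4.26847783e-02 ≈ 15628.818166.
Since α = 1/2 < 1, p = c/n^{1/2} ≫ 1/n is above the triangle threshold p ~ 1/n. Asymptotically E[X] ~ (c³/6)·n^{3(1−α)} = (4³/6)·n^{1.5} → ∞; triangles are abundant w.h.p.

E[X] ≈ 15628.818166; in regime p = Θ(1/n^{1/2}) E[X] diverges (above the triangle threshold p ~ 1/n).


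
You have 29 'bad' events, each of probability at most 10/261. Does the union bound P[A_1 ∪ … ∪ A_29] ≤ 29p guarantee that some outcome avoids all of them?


Union bound: P[∪_{i=1}^{29} A_i] ≤ Σ_i P[A_i] ≤ 29·p = 29·(10/261) = 10/9.
Numerically: 10/9 ≈ 1.111111.
Is 10/9 < 1? NO.
Since the bound 10/9 is ≥ 1, the union bound is uninformative here; it does NOT by itself certify existence.

29·p = 10/9 ≈ 1.111111; existence NOT certified by the union bound.


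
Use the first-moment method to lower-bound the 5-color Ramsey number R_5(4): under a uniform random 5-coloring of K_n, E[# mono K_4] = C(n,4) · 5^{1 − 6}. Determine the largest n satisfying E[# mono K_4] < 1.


We need C(n, 4) · 5^{1 − 6} < 1, i.e. C(n, 4) < 5^{6 − 1} = 3125.
Check values of n near the boundary:
  n = 16: C(16, 4) = 1820; 1820 < 3125? YES
  n = 17: C(17, 4) = 2380; 2380 < 3125? YES
  n = 18: C(18, 4) = 3060; 3060 < 3125? YES
  n = 19: C(19, 4) = 3876; 3876 < 3125? NO
  n = 20: C(20, 4) = 4845; 4845 < 3125? NO
  n = 21: C(21, 4) = 5985; 5985 < 3125? NO
The largest n with C(n, 4) < 3125 is n = 18 (where E[X] = 612/625 ≈ 0.979200). Hence R_5(4) > 18, i.e. R_5(4) ≥ 19.

Largest n = 18; hence R_5(4) > 18.


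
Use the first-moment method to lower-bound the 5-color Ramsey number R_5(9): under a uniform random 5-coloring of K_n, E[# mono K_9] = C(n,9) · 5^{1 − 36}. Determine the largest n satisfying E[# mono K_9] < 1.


We need C(n, 9) · 5^{1 − 36} < 1, i.e. C(n, 9) < 5^{36 − 1} = 2910383045673370361328125.
Check values of n near the boundary:
  n = 2167: C(2167, 9) = 2855899084841489792706810; 2855899084841489792706810 < 2910383045673370361328125? YES
  n = 2168: C(2168, 9) = 2867804175977929537095120; 2867804175977929537095120 < 2910383045673370361328125? YES
  n = 2169: C(2169, 9) = 2879753360044504243499683; 2879753360044504243499683 < 2910383045673370361328125? YES
  n = 2170: C(2170, 9) = 2891746779868845075610510; 2891746779868845075610510 < 2910383045673370361328125? YES
  n = 2171: C(2171, 9) = 2903784578674959601827205; 2903784578674959601827205 < 2910383045673370361328125? YES
  n = 2172: C(2172, 9) = 2915866900084148060642020; 2915866900084148060642020 < 2910383045673370361328125? NO
  n = 2173: C(2173, 9) = 2927993888115921319674265; 2927993888115921319674265 < 2910383045673370361328125? NO
The largest n with C(n, 9) < 2910383045673370361328125 is n = 2171 (where E[X] = 580756915734991920365441/582076609134674072265625 ≈ 0.997733). Hence R_5(9) > 2171, i.e. R_5(9) ≥ 2172.

Largest n = 2171; hence R_5(9) > 2171.


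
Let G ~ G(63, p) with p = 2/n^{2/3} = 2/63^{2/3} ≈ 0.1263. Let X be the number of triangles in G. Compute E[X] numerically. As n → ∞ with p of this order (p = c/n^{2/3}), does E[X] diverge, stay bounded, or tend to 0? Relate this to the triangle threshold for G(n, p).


Number of potential triangles: C(63, 3) = 39711.
Each occurs with probability p³ ≈ (0.1263)³ ≈ 2.015621e-03.
By linearity: E[X] = C(63, 3)·p³ ≈ 39711 · 2.015621e-03 ≈ 80.0423.
Since α = 2/3 < 1, p = c/n^{2/3} ≫ 1/n is above the triangle threshold p ~ 1/n. Asymptotically E[X] ~ (c³/6)·n^{3(1−α)} = (2³/6)·n^{1} → ∞; triangles are abundant w.h.p.

E[X] ≈ 80.0423; in regime p = Θ(1/n^{2/3}) E[X] diverges (above the triangle threshold p ~ 1/n).


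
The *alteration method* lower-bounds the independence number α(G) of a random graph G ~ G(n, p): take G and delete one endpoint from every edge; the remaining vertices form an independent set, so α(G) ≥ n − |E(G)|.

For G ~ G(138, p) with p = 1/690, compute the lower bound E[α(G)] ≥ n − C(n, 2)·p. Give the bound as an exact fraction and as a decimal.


E[|E(G)|] = C(138, 2)·p = 9453 · (1/690) = 137/10.
E[α(G)] ≥ n − E[|E(G)|] = 138 − 137/10 = 1243/10.
Numerically: ≈ 124.300.
(This is only a lower bound; the true E[α(G)] may be larger.)

E[α(G)] ≥ 1243/10 ≈ 124.300.


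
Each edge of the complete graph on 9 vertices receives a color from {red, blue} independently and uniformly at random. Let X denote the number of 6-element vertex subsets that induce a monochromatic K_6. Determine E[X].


Let X = Σ_S X_S over the C(9, 6) = 84 subsets S of size 6, where X_S = 1 if the K_6 on S is monochromatic.
For a fixed S, the K_6 on S has C(6, 2) = 15 edges. P[all 15 edges red] = (1/2)^15, and likewise for blue, so P[monochromatic] = 2·(1/2)^15 = 2^{1 − 15} = 1/16384.
Summing: E[X] = C(9, 6) · 2^{1 − 15} = 84 · 1/16384 = 21/4096.
Numerically: E[X] ≈ 0.005127.

E[X] = C(9,6)·2^(1−C(6,2)) = 21/4096 ≈ 0.005127.


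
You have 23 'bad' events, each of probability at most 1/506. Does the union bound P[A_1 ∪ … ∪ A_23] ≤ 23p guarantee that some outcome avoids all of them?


Union bound: P[∪_{i=1}^{23} A_i] ≤ Σ_i P[A_i] ≤ 23·p = 23·(1/506) = 1/22.
Numerically: 1/22 ≈ 0.0455.
Is 1/22 < 1? YES.
Since P[∪ A_i] ≤ 1/22 < 1, the complement has P[∩ A_i^c] ≥ 1 − 1/22 = 21/22 > 0, so some outcome avoids every A_i.

23·p = 1/22 ≈ 0.0455; existence CERTIFIED by the union bound.


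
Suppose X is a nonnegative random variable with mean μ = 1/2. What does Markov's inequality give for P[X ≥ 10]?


μ = E[X] = 1/2, a = 10.
Markov: P[X ≥ 10] ≤ μ/a = (1/2)/10 = 1/20.
Numerically: ≈ 0.0500.
(Since a = 10 > μ = 0.5000, the bound 1/20 is < 1 and informative.)

P[X ≥ 10] ≤ 1/20 ≈ 0.0500.


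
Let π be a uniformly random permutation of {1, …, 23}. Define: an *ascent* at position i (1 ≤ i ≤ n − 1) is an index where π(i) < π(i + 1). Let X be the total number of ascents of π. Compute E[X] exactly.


Write X = Σ X_I over i = 1, …, 22, with X_I the indicator of one ascent.
There are 22 indicators.
For each fixed i, the pair (π(i), π(i+1)) is a uniformly random ordered pair of distinct values from {1, …, 23}; by symmetry P[π(i) < π(i+1)] = 1/2.
By linearity: E[X] = 22 · (1/2) = (23 − 1) · (1/2) = 11 ≈ 11.000.

E[X] = 11 = 11.000.


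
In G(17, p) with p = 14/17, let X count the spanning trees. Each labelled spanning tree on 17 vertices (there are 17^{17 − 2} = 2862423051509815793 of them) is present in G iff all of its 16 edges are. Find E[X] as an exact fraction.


K_17 has 17^{17 − 2} = 2862423051509815793 labelled spanning trees.
For each such spanning tree H, let X_H = 1 if all 16 edges of H are present in G. Then P[X_H = 1] = p^{16} = (14/17)^{16} = 2177953337809371136/48661191875666868481.
Summing the indicators: E[X] = Σ_H E[X_H] = 2862423051509815793 · p^{16} = 2862423051509815793 · 2177953337809371136/48661191875666868481 = 2177953337809371136/17.
Numerically: E[X] ≈ 1.2811e+17.

E[X] = 2862423051509815793 · (14/17)^{16} = 2177953337809371136/17 ≈ 1.2811e+17.


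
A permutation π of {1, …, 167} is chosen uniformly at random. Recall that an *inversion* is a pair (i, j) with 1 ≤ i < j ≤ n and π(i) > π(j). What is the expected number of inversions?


Write X = Σ X_I over the C(167, 2) = 13861 pairs i < j, with X_I the indicator of one inversion.
There are 13861 indicators.
For each fixed pair i < j, the values π(i) and π(j) are two distinct elements of {1, …, 167} in uniformly random order; by symmetry P[π(i) > π(j)] = 1/2.
By linearity: E[X] = 13861 · (1/2) = C(167, 2) · (1/2) = 13861/2 = 13861/2 ≈ 6930.5000.

E[X] = 13861/2 = 6930.5000.


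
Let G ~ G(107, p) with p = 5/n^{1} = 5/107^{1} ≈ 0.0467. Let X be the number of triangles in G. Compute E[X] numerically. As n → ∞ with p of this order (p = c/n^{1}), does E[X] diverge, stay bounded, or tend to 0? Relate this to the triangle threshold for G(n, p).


Number of potential triangles: C(107, 3) = 198485.
Each occurs with probability p³ ≈ (0.0467)³ ≈ 1.02037e-04.
By linearity: E[X] = C(107, 3)·p³ ≈ 198485 · 1.02037e-04 ≈ 20.253.
Here α = 1, so p = 5/n is exactly at the triangle threshold p ~ 1/n. Asymptotically E[X] → c³/6 = 5³/6 = 125/6 ≈ 20.833, a bounded constant. In this regime the triangle count is asymptotically Poisson(c³/6).

E[X] ≈ 20.253; in regime p = Θ(1/n^{1}) E[X] stays bounded (at the triangle threshold p ~ 1/n).
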